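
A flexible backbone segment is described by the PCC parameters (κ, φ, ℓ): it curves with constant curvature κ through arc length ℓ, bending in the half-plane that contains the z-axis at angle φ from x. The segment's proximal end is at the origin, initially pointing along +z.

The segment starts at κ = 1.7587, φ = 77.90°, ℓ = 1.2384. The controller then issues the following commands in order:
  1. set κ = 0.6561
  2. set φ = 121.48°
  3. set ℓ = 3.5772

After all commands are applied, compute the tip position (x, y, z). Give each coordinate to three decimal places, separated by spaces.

initial: κ=1.7587, φ=77.90°, ℓ=1.2384
cmd 1: set κ=0.6561 → (κ,φ,ℓ)=(0.6561,77.90°,1.2384) → tip=(0.0998,0.4655,1.1066)
cmd 2: set φ=121.48° → (κ,φ,ℓ)=(0.6561,121.48°,1.2384) → tip=(-0.2486,0.4060,1.1066)
cmd 3: set ℓ=3.5772 → (κ,φ,ℓ)=(0.6561,121.48°,3.5772) → tip=(-1.3535,2.2105,1.0876)

-1.354 2.210 1.088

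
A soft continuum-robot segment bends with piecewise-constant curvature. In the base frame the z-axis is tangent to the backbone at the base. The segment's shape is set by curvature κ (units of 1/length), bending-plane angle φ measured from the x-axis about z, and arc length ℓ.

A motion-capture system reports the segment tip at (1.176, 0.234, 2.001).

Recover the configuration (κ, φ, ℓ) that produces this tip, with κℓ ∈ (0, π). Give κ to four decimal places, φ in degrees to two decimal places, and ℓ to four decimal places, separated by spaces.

0.4407 11.25 2.4500

ρ = √(x²+y²) = √(1.176² + 0.234²) = 1.19905
φ = atan2(y, x) mod 360° = atan2(0.234, 1.176) = 11.2537°
|p|² = ρ² + z² = 1.19905² + 2.001² = 5.44173
κ = 2ρ / |p|² = 2×1.19905 / 5.44173 = 0.44069
θ = 2·atan2(ρ, z) = 2·atan2(1.19905, 2.001) = 1.07970 rad
ℓ = θ/κ = 1.07970/0.44069 = 2.45004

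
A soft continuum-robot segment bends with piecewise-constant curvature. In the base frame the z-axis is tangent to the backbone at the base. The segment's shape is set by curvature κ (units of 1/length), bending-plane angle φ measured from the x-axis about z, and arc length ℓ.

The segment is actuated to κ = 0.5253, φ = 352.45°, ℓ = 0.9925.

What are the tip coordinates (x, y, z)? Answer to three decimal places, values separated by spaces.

θ = κ·ℓ = 0.5253 × 0.9925 = 0.52136 rad
ρ = (1 − cos θ)/κ = (1 − 0.86714)/0.5253 = 0.25292
z = sin θ / κ = 0.49806/0.5253 = 0.94814
x = ρ cos φ = 0.25292 × cos(352.45°) = 0.25072
y = ρ sin φ = 0.25292 × sin(352.45°) = -0.03323

0.251 -0.033 0.948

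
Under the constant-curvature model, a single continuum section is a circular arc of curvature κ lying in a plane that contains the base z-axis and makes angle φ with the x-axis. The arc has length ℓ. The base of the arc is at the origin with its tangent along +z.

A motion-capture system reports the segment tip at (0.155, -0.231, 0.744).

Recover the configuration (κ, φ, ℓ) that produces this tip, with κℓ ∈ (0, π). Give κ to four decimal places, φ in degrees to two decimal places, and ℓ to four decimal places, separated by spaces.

0.8818 303.86 0.8115

ρ = √(x²+y²) = √(0.155² + -0.231²) = 0.27818
φ = atan2(y, x) mod 360° = atan2(-0.231, 0.155) = 303.8614°
|p|² = ρ² + z² = 0.27818² + 0.744² = 0.63092
κ = 2ρ / |p|² = 2×0.27818 / 0.63092 = 0.88183
θ = 2·atan2(ρ, z) = 2·atan2(0.27818, 0.744) = 0.71562 rad
ℓ = θ/κ = 0.71562/0.88183 = 0.81151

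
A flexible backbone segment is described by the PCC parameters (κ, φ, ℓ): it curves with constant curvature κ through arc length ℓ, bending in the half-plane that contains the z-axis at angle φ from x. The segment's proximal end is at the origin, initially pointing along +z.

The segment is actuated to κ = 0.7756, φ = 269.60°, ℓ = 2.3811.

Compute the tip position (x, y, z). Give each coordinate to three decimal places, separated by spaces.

-0.011 -1.641 1.241

θ = κ·ℓ = 0.7756 × 2.3811 = 1.84678 rad
ρ = (1 − cos θ)/κ = (1 − -0.27249)/0.7756 = 1.64066
z = sin θ / κ = 0.96216/0.7756 = 1.24053
x = ρ cos φ = 1.64066 × cos(269.60°) = -0.01145
y = ρ sin φ = 1.64066 × sin(269.60°) = -1.64062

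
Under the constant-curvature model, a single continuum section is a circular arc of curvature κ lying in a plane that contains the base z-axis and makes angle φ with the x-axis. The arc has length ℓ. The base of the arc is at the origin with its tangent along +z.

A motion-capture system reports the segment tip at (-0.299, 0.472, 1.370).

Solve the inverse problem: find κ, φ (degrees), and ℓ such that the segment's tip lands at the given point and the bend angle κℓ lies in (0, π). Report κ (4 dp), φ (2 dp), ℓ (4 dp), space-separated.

ρ = √(x²+y²) = √(-0.299² + 0.472²) = 0.55874
φ = atan2(y, x) mod 360° = atan2(0.472, -0.299) = 122.3532°
|p|² = ρ² + z² = 0.55874² + 1.370² = 2.18909
κ = 2ρ / |p|² = 2×0.55874 / 2.18909 = 0.51047
θ = 2·atan2(ρ, z) = 2·atan2(0.55874, 1.370) = 0.77449 rad
ℓ = θ/κ = 0.77449/0.51047 = 1.51719

0.5105 122.35 1.5172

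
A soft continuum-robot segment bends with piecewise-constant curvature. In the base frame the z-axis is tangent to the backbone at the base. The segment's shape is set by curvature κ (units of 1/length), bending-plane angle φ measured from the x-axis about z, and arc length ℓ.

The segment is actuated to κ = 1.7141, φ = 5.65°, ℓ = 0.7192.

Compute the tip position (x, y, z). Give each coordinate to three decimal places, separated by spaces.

θ = κ·ℓ = 1.7141 × 0.7192 = 1.23278 rad
ρ = (1 − cos θ)/κ = (1 − 0.33162)/1.7141 = 0.38993
z = sin θ / κ = 0.94341/1.7141 = 0.55038
x = ρ cos φ = 0.38993 × cos(5.65°) = 0.38804
y = ρ sin φ = 0.38993 × sin(5.65°) = 0.03839

0.388 0.038 0.550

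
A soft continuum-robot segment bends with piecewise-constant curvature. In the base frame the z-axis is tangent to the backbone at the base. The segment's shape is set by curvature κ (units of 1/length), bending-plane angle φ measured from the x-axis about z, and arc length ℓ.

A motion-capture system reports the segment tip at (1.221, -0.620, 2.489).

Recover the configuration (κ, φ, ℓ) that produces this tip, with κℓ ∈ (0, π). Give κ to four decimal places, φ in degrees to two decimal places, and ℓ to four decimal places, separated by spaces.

ρ = √(x²+y²) = √(1.221² + -0.620²) = 1.36939
φ = atan2(y, x) mod 360° = atan2(-0.620, 1.221) = 333.0794°
|p|² = ρ² + z² = 1.36939² + 2.489² = 8.07036
κ = 2ρ / |p|² = 2×1.36939 / 8.07036 = 0.33936
θ = 2·atan2(ρ, z) = 2·atan2(1.36939, 2.489) = 1.00596 rad
ℓ = θ/κ = 1.00596/0.33936 = 2.96425

0.3394 333.08 2.9643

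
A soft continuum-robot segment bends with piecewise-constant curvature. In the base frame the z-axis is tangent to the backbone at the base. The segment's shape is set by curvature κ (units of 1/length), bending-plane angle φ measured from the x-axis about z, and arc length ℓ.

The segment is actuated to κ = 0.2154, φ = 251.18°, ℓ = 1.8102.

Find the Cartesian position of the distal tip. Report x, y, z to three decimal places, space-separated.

θ = κ·ℓ = 0.2154 × 1.8102 = 0.38992 rad
ρ = (1 − cos θ)/κ = (1 − 0.92494)/0.2154 = 0.34847
z = sin θ / κ = 0.38011/0.2154 = 1.76468
x = ρ cos φ = 0.34847 × cos(251.18°) = -0.11241
y = ρ sin φ = 0.34847 × sin(251.18°) = -0.32984

-0.112 -0.330 1.765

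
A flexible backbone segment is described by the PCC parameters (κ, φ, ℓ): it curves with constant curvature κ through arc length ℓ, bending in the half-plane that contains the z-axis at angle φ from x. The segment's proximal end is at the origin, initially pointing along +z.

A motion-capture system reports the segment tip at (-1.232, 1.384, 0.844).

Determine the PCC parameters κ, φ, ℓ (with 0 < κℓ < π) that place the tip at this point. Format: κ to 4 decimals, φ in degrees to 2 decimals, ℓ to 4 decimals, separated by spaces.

ρ = √(x²+y²) = √(-1.232² + 1.384²) = 1.85291
φ = atan2(y, x) mod 360° = atan2(1.384, -1.232) = 131.6746°
|p|² = ρ² + z² = 1.85291² + 0.844² = 4.14562
κ = 2ρ / |p|² = 2×1.85291 / 4.14562 = 0.89391
θ = 2·atan2(ρ, z) = 2·atan2(1.85291, 0.844) = 2.28676 rad
ℓ = θ/κ = 2.28676/0.89391 = 2.55814

0.8939 131.67 2.5581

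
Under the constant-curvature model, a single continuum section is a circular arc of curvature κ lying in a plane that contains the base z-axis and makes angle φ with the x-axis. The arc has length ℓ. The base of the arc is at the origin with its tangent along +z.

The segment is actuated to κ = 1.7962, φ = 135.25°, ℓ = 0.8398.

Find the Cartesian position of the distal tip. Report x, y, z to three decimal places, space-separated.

θ = κ·ℓ = 1.7962 × 0.8398 = 1.50845 rad
ρ = (1 − cos θ)/κ = (1 − 0.06231)/1.7962 = 0.52204
z = sin θ / κ = 0.99806/1.7962 = 0.55565
x = ρ cos φ = 0.52204 × cos(135.25°) = -0.37075
y = ρ sin φ = 0.52204 × sin(135.25°) = 0.36753

-0.371 0.368 0.556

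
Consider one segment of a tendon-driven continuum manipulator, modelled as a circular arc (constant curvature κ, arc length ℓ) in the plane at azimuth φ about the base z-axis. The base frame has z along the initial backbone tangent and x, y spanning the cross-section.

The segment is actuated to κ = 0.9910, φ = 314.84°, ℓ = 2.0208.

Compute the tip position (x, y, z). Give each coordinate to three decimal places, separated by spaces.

1.009 -1.015 0.916

θ = κ·ℓ = 0.9910 × 2.0208 = 2.00261 rad
ρ = (1 − cos θ)/κ = (1 − -0.41852)/0.9910 = 1.43140
z = sin θ / κ = 0.90821/0.9910 = 0.91646
x = ρ cos φ = 1.43140 × cos(314.84°) = 1.00932
y = ρ sin φ = 1.43140 × sin(314.84°) = -1.01498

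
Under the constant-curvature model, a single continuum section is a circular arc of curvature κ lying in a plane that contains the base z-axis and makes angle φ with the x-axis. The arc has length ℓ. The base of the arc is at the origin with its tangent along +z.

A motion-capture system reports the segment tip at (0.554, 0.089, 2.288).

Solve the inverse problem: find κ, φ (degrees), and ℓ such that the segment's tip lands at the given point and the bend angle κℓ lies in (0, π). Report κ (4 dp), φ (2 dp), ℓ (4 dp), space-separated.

0.2022 9.13 2.3787

ρ = √(x²+y²) = √(0.554² + 0.089²) = 0.56110
φ = atan2(y, x) mod 360° = atan2(0.089, 0.554) = 9.1266°
|p|² = ρ² + z² = 0.56110² + 2.288² = 5.54978
κ = 2ρ / |p|² = 2×0.56110 / 5.54978 = 0.20221
θ = 2·atan2(ρ, z) = 2·atan2(0.56110, 2.288) = 0.48098 rad
ℓ = θ/κ = 0.48098/0.20221 = 2.37866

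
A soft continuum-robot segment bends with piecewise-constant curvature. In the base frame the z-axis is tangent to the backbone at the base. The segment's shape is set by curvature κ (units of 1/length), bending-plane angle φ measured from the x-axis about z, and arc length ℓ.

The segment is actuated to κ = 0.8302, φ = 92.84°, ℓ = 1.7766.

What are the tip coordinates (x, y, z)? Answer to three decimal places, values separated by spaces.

θ = κ·ℓ = 0.8302 × 1.7766 = 1.47493 rad
ρ = (1 − cos θ)/κ = (1 − 0.09572)/0.8302 = 1.08924
z = sin θ / κ = 0.99541/0.8302 = 1.19900
x = ρ cos φ = 1.08924 × cos(92.84°) = -0.05397
y = ρ sin φ = 1.08924 × sin(92.84°) = 1.08790

-0.054 1.088 1.199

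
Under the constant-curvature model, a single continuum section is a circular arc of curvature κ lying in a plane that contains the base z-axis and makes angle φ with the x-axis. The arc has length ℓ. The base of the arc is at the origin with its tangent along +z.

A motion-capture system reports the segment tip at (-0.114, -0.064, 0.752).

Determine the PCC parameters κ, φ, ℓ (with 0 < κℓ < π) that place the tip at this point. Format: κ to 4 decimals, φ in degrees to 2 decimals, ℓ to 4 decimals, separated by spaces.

ρ = √(x²+y²) = √(-0.114² + -0.064²) = 0.13074
φ = atan2(y, x) mod 360° = atan2(-0.064, -0.114) = 209.3100°
|p|² = ρ² + z² = 0.13074² + 0.752² = 0.58260
κ = 2ρ / |p|² = 2×0.13074 / 0.58260 = 0.44881
θ = 2·atan2(ρ, z) = 2·atan2(0.13074, 0.752) = 0.34426 rad
ℓ = θ/κ = 0.34426/0.44881 = 0.76706

0.4488 209.31 0.7671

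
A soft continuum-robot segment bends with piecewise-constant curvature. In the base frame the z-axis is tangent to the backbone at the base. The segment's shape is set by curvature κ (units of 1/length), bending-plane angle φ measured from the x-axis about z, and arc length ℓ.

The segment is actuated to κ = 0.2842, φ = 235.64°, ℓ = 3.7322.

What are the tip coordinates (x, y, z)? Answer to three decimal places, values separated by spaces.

-1.016 -1.486 3.071

θ = κ·ℓ = 0.2842 × 3.7322 = 1.06069 rad
ρ = (1 − cos θ)/κ = (1 − 0.48827)/0.2842 = 1.80060
z = sin θ / κ = 0.87269/0.2842 = 3.07070
x = ρ cos φ = 1.80060 × cos(235.64°) = -1.01624
y = ρ sin φ = 1.80060 × sin(235.64°) = -1.48641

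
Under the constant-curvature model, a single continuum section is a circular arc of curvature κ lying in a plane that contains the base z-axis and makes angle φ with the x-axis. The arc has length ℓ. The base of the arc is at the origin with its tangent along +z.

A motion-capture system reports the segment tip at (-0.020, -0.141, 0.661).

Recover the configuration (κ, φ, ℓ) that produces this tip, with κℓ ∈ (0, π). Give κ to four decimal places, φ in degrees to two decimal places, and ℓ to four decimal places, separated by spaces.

ρ = √(x²+y²) = √(-0.020² + -0.141²) = 0.14241
φ = atan2(y, x) mod 360° = atan2(-0.141, -0.020) = 261.9268°
|p|² = ρ² + z² = 0.14241² + 0.661² = 0.45720
κ = 2ρ / |p|² = 2×0.14241 / 0.45720 = 0.62297
θ = 2·atan2(ρ, z) = 2·atan2(0.14241, 0.661) = 0.42441 rad
ℓ = θ/κ = 0.42441/0.62297 = 0.68127

0.6230 261.93 0.6813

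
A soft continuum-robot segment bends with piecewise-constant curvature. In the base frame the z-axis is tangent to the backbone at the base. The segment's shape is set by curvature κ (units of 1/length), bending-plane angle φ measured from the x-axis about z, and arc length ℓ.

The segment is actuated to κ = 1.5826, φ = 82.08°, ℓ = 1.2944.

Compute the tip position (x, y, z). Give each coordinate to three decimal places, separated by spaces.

θ = κ·ℓ = 1.5826 × 1.2944 = 2.04852 rad
ρ = (1 − cos θ)/κ = (1 − -0.45976)/1.5826 = 0.92238
z = sin θ / κ = 0.88804/1.5826 = 0.56113
x = ρ cos φ = 0.92238 × cos(82.08°) = 0.12709
y = ρ sin φ = 0.92238 × sin(82.08°) = 0.91358

0.127 0.914 0.561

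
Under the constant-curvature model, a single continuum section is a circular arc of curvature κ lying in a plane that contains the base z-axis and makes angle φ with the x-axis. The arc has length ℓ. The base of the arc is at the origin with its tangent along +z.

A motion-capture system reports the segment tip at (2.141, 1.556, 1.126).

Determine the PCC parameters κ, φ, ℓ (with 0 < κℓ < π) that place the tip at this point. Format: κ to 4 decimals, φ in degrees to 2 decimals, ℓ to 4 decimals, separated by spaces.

0.6398 36.01 3.6526

ρ = √(x²+y²) = √(2.141² + 1.556²) = 2.64670
φ = atan2(y, x) mod 360° = atan2(1.556, 2.141) = 36.0083°
|p|² = ρ² + z² = 2.64670² + 1.126² = 8.27289
κ = 2ρ / |p|² = 2×2.64670 / 8.27289 = 0.63985
θ = 2·atan2(ρ, z) = 2·atan2(2.64670, 1.126) = 2.33711 rad
ℓ = θ/κ = 2.33711/0.63985 = 3.65260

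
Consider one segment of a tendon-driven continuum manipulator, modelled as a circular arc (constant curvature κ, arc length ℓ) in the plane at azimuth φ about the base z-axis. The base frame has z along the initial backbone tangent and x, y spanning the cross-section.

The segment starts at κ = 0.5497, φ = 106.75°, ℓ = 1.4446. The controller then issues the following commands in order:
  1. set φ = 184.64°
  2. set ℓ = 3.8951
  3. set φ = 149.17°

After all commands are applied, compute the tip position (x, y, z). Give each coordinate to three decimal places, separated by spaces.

-2.406 1.436 1.531

initial: κ=0.5497, φ=106.75°, ℓ=1.4446
cmd 1: set φ=184.64° → (κ,φ,ℓ)=(0.5497,184.64°,1.4446) → tip=(-0.5423,-0.0440,1.2975)
cmd 2: set ℓ=3.8951 → (κ,φ,ℓ)=(0.5497,184.64°,3.8951) → tip=(-2.7922,-0.2266,1.5312)
cmd 3: set φ=149.17° → (κ,φ,ℓ)=(0.5497,149.17°,3.8951) → tip=(-2.4055,1.4357,1.5312)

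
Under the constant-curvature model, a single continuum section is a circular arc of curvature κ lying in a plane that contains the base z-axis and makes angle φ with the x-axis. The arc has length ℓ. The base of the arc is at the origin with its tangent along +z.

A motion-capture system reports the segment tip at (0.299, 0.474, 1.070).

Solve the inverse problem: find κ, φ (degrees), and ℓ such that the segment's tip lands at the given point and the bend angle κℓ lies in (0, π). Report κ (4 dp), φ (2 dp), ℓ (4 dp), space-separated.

0.7682 57.76 1.2560

ρ = √(x²+y²) = √(0.299² + 0.474²) = 0.56043
φ = atan2(y, x) mod 360° = atan2(0.474, 0.299) = 57.7562°
|p|² = ρ² + z² = 0.56043² + 1.070² = 1.45898
κ = 2ρ / |p|² = 2×0.56043 / 1.45898 = 0.76824
θ = 2·atan2(ρ, z) = 2·atan2(0.56043, 1.070) = 0.96495 rad
ℓ = θ/κ = 0.96495/0.76824 = 1.25605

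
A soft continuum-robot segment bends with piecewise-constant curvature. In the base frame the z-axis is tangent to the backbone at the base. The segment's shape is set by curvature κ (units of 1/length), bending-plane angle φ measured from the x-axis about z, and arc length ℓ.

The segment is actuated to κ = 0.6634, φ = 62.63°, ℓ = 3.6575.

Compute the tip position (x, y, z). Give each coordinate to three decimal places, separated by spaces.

1.216 2.349 0.989

θ = κ·ℓ = 0.6634 × 3.6575 = 2.42639 rad
ρ = (1 − cos θ)/κ = (1 − -0.75496)/0.6634 = 2.64540
z = sin θ / κ = 0.65577/0.6634 = 0.98850
x = ρ cos φ = 2.64540 × cos(62.63°) = 1.21618
y = ρ sin φ = 2.64540 × sin(62.63°) = 2.34926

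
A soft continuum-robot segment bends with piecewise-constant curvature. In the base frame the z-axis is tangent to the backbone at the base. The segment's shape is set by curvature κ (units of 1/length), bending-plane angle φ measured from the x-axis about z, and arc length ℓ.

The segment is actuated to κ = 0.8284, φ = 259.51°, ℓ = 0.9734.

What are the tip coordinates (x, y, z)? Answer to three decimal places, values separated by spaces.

θ = κ·ℓ = 0.8284 × 0.9734 = 0.80636 rad
ρ = (1 − cos θ)/κ = (1 − 0.69213)/0.8284 = 0.37165
z = sin θ / κ = 0.72178/0.8284 = 0.87129
x = ρ cos φ = 0.37165 × cos(259.51°) = -0.06766
y = ρ sin φ = 0.37165 × sin(259.51°) = -0.36544

-0.068 -0.365 0.871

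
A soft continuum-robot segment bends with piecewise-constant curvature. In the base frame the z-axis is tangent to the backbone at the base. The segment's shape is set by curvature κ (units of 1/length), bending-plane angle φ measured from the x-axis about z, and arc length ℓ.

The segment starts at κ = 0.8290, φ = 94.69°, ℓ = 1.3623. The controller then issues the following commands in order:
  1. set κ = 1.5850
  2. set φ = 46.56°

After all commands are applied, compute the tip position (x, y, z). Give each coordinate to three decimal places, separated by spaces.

initial: κ=0.8290, φ=94.69°, ℓ=1.3623
cmd 1: set κ=1.5850 → (κ,φ,ℓ)=(1.5850,94.69°,1.3623) → tip=(-0.0802,0.9778,0.5248)
cmd 2: set φ=46.56° → (κ,φ,ℓ)=(1.5850,46.56°,1.3623) → tip=(0.6746,0.7124,0.5248)

0.675 0.712 0.525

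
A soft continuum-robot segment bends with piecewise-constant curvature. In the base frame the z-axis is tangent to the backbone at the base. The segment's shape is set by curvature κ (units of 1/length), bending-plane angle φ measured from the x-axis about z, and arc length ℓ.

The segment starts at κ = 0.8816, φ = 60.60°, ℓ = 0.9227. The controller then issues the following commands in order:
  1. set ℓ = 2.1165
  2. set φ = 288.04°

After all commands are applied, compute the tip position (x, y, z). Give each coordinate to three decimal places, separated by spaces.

0.453 -1.392 1.085

initial: κ=0.8816, φ=60.60°, ℓ=0.9227
cmd 1: set ℓ=2.1165 → (κ,φ,ℓ)=(0.8816,60.60°,2.1165) → tip=(0.7188,1.2756,1.0853)
cmd 2: set φ=288.04° → (κ,φ,ℓ)=(0.8816,288.04°,2.1165) → tip=(0.4534,-1.3922,1.0853)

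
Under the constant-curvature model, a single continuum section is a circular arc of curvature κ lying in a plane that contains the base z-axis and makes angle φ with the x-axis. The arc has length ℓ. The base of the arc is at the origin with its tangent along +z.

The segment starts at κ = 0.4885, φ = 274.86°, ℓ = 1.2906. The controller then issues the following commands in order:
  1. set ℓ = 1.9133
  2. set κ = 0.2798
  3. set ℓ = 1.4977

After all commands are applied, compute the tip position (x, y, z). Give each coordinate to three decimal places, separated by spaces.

initial: κ=0.4885, φ=274.86°, ℓ=1.2906
cmd 1: set ℓ=1.9133 → (κ,φ,ℓ)=(0.4885,274.86°,1.9133) → tip=(0.0704,-0.8279,1.6467)
cmd 2: set κ=0.2798 → (κ,φ,ℓ)=(0.2798,274.86°,1.9133) → tip=(0.0424,-0.4982,1.8232)
cmd 3: set ℓ=1.4977 → (κ,φ,ℓ)=(0.2798,274.86°,1.4977) → tip=(0.0262,-0.3081,1.4542)

0.026 -0.308 1.454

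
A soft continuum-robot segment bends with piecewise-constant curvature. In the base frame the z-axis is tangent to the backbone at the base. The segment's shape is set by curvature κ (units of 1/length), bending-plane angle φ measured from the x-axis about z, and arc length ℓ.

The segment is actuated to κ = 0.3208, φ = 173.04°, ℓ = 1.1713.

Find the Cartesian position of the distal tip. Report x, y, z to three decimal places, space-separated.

θ = κ·ℓ = 0.3208 × 1.1713 = 0.37575 rad
ρ = (1 − cos θ)/κ = (1 − 0.93023)/0.3208 = 0.21748
z = sin θ / κ = 0.36697/0.3208 = 1.14393
x = ρ cos φ = 0.21748 × cos(173.04°) = -0.21588
y = ρ sin φ = 0.21748 × sin(173.04°) = 0.02635

-0.216 0.026 1.144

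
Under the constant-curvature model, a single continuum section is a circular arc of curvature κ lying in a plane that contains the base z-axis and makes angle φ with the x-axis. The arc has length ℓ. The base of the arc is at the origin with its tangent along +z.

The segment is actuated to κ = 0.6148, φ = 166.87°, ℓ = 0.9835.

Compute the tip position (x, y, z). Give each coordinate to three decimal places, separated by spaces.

θ = κ·ℓ = 0.6148 × 0.9835 = 0.60466 rad
ρ = (1 − cos θ)/κ = (1 − 0.82270)/0.6148 = 0.28839
z = sin θ / κ = 0.56848/0.6148 = 0.92466
x = ρ cos φ = 0.28839 × cos(166.87°) = -0.28085
y = ρ sin φ = 0.28839 × sin(166.87°) = 0.06551

-0.281 0.066 0.925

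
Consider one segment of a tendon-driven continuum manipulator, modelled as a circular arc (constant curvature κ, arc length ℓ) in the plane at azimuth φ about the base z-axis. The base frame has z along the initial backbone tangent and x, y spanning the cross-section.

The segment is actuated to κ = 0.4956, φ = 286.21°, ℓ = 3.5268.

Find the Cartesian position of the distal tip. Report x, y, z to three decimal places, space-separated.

θ = κ·ℓ = 0.4956 × 3.5268 = 1.74788 rad
ρ = (1 − cos θ)/κ = (1 − -0.17616)/0.4956 = 2.37321
z = sin θ / κ = 0.98436/0.4956 = 1.98620
x = ρ cos φ = 2.37321 × cos(286.21°) = 0.66250
y = ρ sin φ = 2.37321 × sin(286.21°) = -2.27886

0.663 -2.279 1.986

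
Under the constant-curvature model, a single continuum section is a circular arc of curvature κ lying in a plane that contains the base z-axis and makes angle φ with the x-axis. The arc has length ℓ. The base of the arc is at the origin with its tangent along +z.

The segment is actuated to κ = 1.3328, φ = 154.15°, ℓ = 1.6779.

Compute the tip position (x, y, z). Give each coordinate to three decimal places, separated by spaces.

-1.092 0.529 0.590

θ = κ·ℓ = 1.3328 × 1.6779 = 2.23631 rad
ρ = (1 − cos θ)/κ = (1 − -0.61746)/1.3328 = 1.21358
z = sin θ / κ = 0.78660/1.3328 = 0.59019
x = ρ cos φ = 1.21358 × cos(154.15°) = -1.09215
y = ρ sin φ = 1.21358 × sin(154.15°) = 0.52914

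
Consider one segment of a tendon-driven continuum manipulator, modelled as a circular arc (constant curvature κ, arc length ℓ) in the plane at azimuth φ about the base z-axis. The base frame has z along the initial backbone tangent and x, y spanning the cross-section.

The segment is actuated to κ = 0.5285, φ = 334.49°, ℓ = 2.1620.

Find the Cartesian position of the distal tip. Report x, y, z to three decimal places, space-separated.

θ = κ·ℓ = 0.5285 × 2.1620 = 1.14262 rad
ρ = (1 − cos θ)/κ = (1 − 0.41522)/0.5285 = 1.10650
z = sin θ / κ = 0.90972/0.5285 = 1.72133
x = ρ cos φ = 1.10650 × cos(334.49°) = 0.99863
y = ρ sin φ = 1.10650 × sin(334.49°) = -0.47653

0.999 -0.477 1.721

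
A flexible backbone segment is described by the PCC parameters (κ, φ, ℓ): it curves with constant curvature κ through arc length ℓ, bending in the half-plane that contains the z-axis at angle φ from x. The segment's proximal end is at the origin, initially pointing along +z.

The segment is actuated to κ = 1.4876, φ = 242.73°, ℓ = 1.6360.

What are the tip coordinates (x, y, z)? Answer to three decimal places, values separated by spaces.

θ = κ·ℓ = 1.4876 × 1.6360 = 2.43371 rad
ρ = (1 − cos θ)/κ = (1 − -0.75974)/1.4876 = 1.18294
z = sin θ / κ = 0.65022/1.4876 = 0.43710
x = ρ cos φ = 1.18294 × cos(242.73°) = -0.54200
y = ρ sin φ = 1.18294 × sin(242.73°) = -1.05147

-0.542 -1.051 0.437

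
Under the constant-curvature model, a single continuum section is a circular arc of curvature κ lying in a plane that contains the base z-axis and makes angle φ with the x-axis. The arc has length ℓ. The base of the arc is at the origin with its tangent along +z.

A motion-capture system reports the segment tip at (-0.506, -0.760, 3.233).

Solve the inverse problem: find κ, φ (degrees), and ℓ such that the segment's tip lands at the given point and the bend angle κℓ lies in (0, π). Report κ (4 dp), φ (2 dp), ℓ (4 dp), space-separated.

0.1618 236.34 3.4022

ρ = √(x²+y²) = √(-0.506² + -0.760²) = 0.91304
φ = atan2(y, x) mod 360° = atan2(-0.760, -0.506) = 236.3447°
|p|² = ρ² + z² = 0.91304² + 3.233² = 11.28593
κ = 2ρ / |p|² = 2×0.91304 / 11.28593 = 0.16180
θ = 2·atan2(ρ, z) = 2·atan2(0.91304, 3.233) = 0.55049 rad
ℓ = θ/κ = 0.55049/0.16180 = 3.40225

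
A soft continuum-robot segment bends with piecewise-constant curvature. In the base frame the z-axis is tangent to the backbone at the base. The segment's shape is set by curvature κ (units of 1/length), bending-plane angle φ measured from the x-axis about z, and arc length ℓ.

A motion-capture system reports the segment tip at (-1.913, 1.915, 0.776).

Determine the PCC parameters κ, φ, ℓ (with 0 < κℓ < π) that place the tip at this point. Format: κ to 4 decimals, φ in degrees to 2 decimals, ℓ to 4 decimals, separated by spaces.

0.6828 134.97 3.7834

ρ = √(x²+y²) = √(-1.913² + 1.915²) = 2.70681
φ = atan2(y, x) mod 360° = atan2(1.915, -1.913) = 134.9701°
|p|² = ρ² + z² = 2.70681² + 0.776² = 7.92897
κ = 2ρ / |p|² = 2×2.70681 / 7.92897 = 0.68276
θ = 2·atan2(ρ, z) = 2·atan2(2.70681, 0.776) = 2.58320 rad
ℓ = θ/κ = 2.58320/0.68276 = 3.78345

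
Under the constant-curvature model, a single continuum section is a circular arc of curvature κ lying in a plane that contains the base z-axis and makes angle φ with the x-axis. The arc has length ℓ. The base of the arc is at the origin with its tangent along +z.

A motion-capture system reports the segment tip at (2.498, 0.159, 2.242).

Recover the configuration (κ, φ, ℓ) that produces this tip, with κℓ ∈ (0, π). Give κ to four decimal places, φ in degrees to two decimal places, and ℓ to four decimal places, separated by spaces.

ρ = √(x²+y²) = √(2.498² + 0.159²) = 2.50306
φ = atan2(y, x) mod 360° = atan2(0.159, 2.498) = 3.6420°
|p|² = ρ² + z² = 2.50306² + 2.242² = 11.29185
κ = 2ρ / |p|² = 2×2.50306 / 11.29185 = 0.44334
θ = 2·atan2(ρ, z) = 2·atan2(2.50306, 2.242) = 1.68072 rad
ℓ = θ/κ = 1.68072/0.44334 = 3.79105

0.4433 3.64 3.7910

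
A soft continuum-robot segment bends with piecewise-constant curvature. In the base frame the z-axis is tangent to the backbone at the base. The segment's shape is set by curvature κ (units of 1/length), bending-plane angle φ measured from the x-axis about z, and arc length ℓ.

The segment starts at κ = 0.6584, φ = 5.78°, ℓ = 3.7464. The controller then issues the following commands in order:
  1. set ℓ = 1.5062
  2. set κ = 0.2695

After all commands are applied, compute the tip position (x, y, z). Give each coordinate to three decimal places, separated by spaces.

0.300 0.030 1.465

initial: κ=0.6584, φ=5.78°, ℓ=3.7464
cmd 1: set ℓ=1.5062 → (κ,φ,ℓ)=(0.6584,5.78°,1.5062) → tip=(0.6841,0.0692,1.2712)
cmd 2: set κ=0.2695 → (κ,φ,ℓ)=(0.2695,5.78°,1.5062) → tip=(0.3000,0.0304,1.4652)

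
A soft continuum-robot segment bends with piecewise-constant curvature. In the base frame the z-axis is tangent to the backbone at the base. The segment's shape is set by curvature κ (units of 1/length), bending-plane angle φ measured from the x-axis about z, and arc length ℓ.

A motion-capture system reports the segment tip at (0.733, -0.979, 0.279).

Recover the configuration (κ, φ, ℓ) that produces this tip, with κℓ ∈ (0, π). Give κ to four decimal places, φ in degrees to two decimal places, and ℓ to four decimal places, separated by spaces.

1.5544 306.82 1.7325

ρ = √(x²+y²) = √(0.733² + -0.979²) = 1.22300
φ = atan2(y, x) mod 360° = atan2(-0.979, 0.733) = 306.8230°
|p|² = ρ² + z² = 1.22300² + 0.279² = 1.57357
κ = 2ρ / |p|² = 2×1.22300 / 1.57357 = 1.55443
θ = 2·atan2(ρ, z) = 2·atan2(1.22300, 0.279) = 2.69301 rad
ℓ = θ/κ = 2.69301/1.55443 = 1.73248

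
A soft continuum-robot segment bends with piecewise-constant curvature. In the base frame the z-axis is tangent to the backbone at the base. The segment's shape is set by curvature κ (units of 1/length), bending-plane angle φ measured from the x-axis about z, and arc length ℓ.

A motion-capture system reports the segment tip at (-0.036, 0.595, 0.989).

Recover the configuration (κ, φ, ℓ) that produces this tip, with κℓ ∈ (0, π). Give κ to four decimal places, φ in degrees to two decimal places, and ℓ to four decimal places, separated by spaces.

ρ = √(x²+y²) = √(-0.036² + 0.595²) = 0.59609
φ = atan2(y, x) mod 360° = atan2(0.595, -0.036) = 93.4624°
|p|² = ρ² + z² = 0.59609² + 0.989² = 1.33344
κ = 2ρ / |p|² = 2×0.59609 / 1.33344 = 0.89406
θ = 2·atan2(ρ, z) = 2·atan2(0.59609, 0.989) = 1.08483 rad
ℓ = θ/κ = 1.08483/0.89406 = 1.21338

0.8941 93.46 1.2134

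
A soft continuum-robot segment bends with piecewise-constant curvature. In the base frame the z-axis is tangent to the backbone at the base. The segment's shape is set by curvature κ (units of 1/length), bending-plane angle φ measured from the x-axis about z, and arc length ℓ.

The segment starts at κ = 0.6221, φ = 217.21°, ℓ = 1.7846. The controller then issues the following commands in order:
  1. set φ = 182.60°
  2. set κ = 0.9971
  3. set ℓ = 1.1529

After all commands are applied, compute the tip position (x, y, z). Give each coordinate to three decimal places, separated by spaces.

initial: κ=0.6221, φ=217.21°, ℓ=1.7846
cmd 1: set φ=182.60° → (κ,φ,ℓ)=(0.6221,182.60°,1.7846) → tip=(-0.8921,-0.0405,1.4399)
cmd 2: set κ=0.9971 → (κ,φ,ℓ)=(0.9971,182.60°,1.7846) → tip=(-1.2094,-0.0549,0.9812)
cmd 3: set ℓ=1.1529 → (κ,φ,ℓ)=(0.9971,182.60°,1.1529) → tip=(-0.5922,-0.0269,0.9152)

-0.592 -0.027 0.915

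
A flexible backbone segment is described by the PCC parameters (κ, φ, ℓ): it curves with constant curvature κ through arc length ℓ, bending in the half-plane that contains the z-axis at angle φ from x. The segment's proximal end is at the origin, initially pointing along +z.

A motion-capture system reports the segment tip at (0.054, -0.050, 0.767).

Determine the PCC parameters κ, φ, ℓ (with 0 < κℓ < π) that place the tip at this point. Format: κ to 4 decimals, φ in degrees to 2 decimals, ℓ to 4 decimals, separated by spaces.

0.2479 317.20 0.7717

ρ = √(x²+y²) = √(0.054² + -0.050²) = 0.07359
φ = atan2(y, x) mod 360° = atan2(-0.050, 0.054) = 317.2026°
|p|² = ρ² + z² = 0.07359² + 0.767² = 0.59371
κ = 2ρ / |p|² = 2×0.07359 / 0.59371 = 0.24791
θ = 2·atan2(ρ, z) = 2·atan2(0.07359, 0.767) = 0.19131 rad
ℓ = θ/κ = 0.19131/0.24791 = 0.77170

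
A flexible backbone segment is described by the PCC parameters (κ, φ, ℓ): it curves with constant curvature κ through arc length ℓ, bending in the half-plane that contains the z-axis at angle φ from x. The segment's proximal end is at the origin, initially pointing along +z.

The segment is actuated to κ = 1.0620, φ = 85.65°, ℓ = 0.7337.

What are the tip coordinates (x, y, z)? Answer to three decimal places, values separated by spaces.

0.021 0.271 0.662

θ = κ·ℓ = 1.0620 × 0.7337 = 0.77919 rad
ρ = (1 − cos θ)/κ = (1 − 0.71148)/1.0620 = 0.27167
z = sin θ / κ = 0.70270/1.0620 = 0.66168
x = ρ cos φ = 0.27167 × cos(85.65°) = 0.02061
y = ρ sin φ = 0.27167 × sin(85.65°) = 0.27089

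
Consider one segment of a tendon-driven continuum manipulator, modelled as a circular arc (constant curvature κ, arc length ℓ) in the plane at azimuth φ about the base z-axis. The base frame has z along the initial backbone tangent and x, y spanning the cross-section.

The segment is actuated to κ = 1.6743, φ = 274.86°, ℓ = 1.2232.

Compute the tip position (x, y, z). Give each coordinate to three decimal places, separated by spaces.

0.074 -0.868 0.531

θ = κ·ℓ = 1.6743 × 1.2232 = 2.04800 rad
ρ = (1 − cos θ)/κ = (1 − -0.45930)/1.6743 = 0.87159
z = sin θ / κ = 0.88828/1.6743 = 0.53054
x = ρ cos φ = 0.87159 × cos(274.86°) = 0.07384
y = ρ sin φ = 0.87159 × sin(274.86°) = -0.86845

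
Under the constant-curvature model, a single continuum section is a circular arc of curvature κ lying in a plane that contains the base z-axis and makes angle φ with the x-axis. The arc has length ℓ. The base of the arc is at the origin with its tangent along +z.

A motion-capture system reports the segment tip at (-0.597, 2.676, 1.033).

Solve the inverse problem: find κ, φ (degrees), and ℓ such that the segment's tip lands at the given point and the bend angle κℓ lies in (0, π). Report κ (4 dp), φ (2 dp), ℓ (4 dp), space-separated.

ρ = √(x²+y²) = √(-0.597² + 2.676²) = 2.74179
φ = atan2(y, x) mod 360° = atan2(2.676, -0.597) = 102.5764°
|p|² = ρ² + z² = 2.74179² + 1.033² = 8.58447
κ = 2ρ / |p|² = 2×2.74179 / 8.58447 = 0.63878
θ = 2·atan2(ρ, z) = 2·atan2(2.74179, 1.033) = 2.42096 rad
ℓ = θ/κ = 2.42096/0.63878 = 3.78999

0.6388 102.58 3.7900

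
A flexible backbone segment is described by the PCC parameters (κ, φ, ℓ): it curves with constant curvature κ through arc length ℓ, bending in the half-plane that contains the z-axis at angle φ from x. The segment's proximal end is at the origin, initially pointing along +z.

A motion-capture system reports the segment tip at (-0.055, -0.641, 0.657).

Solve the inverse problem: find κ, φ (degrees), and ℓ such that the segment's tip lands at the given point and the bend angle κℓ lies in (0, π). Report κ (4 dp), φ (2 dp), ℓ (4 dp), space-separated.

ρ = √(x²+y²) = √(-0.055² + -0.641²) = 0.64336
φ = atan2(y, x) mod 360° = atan2(-0.641, -0.055) = 265.0958°
|p|² = ρ² + z² = 0.64336² + 0.657² = 0.84556
κ = 2ρ / |p|² = 2×0.64336 / 0.84556 = 1.52173
θ = 2·atan2(ρ, z) = 2·atan2(0.64336, 0.657) = 1.54981 rad
ℓ = θ/κ = 1.54981/1.52173 = 1.01845

1.5217 265.10 1.0185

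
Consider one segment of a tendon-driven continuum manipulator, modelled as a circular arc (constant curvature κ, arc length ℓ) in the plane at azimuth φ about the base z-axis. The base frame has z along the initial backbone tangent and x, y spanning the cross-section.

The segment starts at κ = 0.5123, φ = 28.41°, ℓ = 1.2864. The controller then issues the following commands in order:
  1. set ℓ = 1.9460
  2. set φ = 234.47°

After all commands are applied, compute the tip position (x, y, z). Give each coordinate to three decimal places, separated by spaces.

initial: κ=0.5123, φ=28.41°, ℓ=1.2864
cmd 1: set ℓ=1.9460 → (κ,φ,ℓ)=(0.5123,28.41°,1.9460) → tip=(0.7848,0.4245,1.6393)
cmd 2: set φ=234.47° → (κ,φ,ℓ)=(0.5123,234.47°,1.9460) → tip=(-0.5185,-0.7262,1.6393)

-0.519 -0.726 1.639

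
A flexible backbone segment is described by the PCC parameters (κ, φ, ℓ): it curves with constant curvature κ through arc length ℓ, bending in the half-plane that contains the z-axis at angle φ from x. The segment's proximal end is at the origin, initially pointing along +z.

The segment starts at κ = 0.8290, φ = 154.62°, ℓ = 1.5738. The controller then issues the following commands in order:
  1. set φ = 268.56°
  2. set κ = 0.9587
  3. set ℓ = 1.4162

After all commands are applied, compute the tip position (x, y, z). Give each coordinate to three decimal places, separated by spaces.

initial: κ=0.8290, φ=154.62°, ℓ=1.5738
cmd 1: set φ=268.56° → (κ,φ,ℓ)=(0.8290,268.56°,1.5738) → tip=(-0.0223,-0.8888,1.1638)
cmd 2: set κ=0.9587 → (κ,φ,ℓ)=(0.9587,268.56°,1.5738) → tip=(-0.0246,-0.9781,1.0411)
cmd 3: set ℓ=1.4162 → (κ,φ,ℓ)=(0.9587,268.56°,1.4162) → tip=(-0.0207,-0.8222,1.0195)

-0.021 -0.822 1.019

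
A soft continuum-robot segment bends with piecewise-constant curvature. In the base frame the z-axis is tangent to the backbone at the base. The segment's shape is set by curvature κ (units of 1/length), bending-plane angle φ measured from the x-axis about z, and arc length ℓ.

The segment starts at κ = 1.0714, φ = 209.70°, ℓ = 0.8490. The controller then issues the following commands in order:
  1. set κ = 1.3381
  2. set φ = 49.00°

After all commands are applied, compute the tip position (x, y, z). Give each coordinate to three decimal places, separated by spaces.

initial: κ=1.0714, φ=209.70°, ℓ=0.8490
cmd 1: set κ=1.3381 → (κ,φ,ℓ)=(1.3381,209.70°,0.8490) → tip=(-0.3757,-0.2143,0.6778)
cmd 2: set φ=49.00° → (κ,φ,ℓ)=(1.3381,49.00°,0.8490) → tip=(0.2838,0.3265,0.6778)

0.284 0.326 0.678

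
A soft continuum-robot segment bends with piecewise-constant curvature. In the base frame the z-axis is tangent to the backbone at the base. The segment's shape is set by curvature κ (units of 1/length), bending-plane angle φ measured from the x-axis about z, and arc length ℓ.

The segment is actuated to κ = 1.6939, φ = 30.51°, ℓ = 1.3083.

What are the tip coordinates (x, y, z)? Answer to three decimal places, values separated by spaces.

0.815 0.480 0.472

θ = κ·ℓ = 1.6939 × 1.3083 = 2.21613 rad
ρ = (1 − cos θ)/κ = (1 − -0.60146)/1.6939 = 0.94543
z = sin θ / κ = 0.79890/1.6939 = 0.47163
x = ρ cos φ = 0.94543 × cos(30.51°) = 0.81453
y = ρ sin φ = 0.94543 × sin(30.51°) = 0.47998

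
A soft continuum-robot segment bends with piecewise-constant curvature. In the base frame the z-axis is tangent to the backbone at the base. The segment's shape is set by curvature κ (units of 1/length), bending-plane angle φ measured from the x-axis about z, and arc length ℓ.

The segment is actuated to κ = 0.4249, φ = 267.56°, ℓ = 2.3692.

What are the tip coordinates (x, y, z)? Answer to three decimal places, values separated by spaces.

θ = κ·ℓ = 0.4249 × 2.3692 = 1.00667 rad
ρ = (1 − cos θ)/κ = (1 − 0.53468)/0.4249 = 1.09514
z = sin θ / κ = 0.84506/0.4249 = 1.98884
x = ρ cos φ = 1.09514 × cos(267.56°) = -0.04662
y = ρ sin φ = 1.09514 × sin(267.56°) = -1.09415

-0.047 -1.094 1.989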